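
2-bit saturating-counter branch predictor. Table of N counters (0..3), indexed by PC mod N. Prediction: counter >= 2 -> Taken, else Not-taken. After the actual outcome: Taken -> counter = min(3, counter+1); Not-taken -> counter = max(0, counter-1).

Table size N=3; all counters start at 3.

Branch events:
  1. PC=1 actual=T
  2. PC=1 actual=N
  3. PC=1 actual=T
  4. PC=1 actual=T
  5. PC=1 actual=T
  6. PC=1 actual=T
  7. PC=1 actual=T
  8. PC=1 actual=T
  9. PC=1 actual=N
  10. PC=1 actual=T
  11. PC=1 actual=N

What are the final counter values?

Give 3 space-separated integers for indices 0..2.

Answer: 3 2 3

Derivation:
Ev 1: PC=1 idx=1 pred=T actual=T -> ctr[1]=3
Ev 2: PC=1 idx=1 pred=T actual=N -> ctr[1]=2
Ev 3: PC=1 idx=1 pred=T actual=T -> ctr[1]=3
Ev 4: PC=1 idx=1 pred=T actual=T -> ctr[1]=3
Ev 5: PC=1 idx=1 pred=T actual=T -> ctr[1]=3
Ev 6: PC=1 idx=1 pred=T actual=T -> ctr[1]=3
Ev 7: PC=1 idx=1 pred=T actual=T -> ctr[1]=3
Ev 8: PC=1 idx=1 pred=T actual=T -> ctr[1]=3
Ev 9: PC=1 idx=1 pred=T actual=N -> ctr[1]=2
Ev 10: PC=1 idx=1 pred=T actual=T -> ctr[1]=3
Ev 11: PC=1 idx=1 pred=T actual=N -> ctr[1]=2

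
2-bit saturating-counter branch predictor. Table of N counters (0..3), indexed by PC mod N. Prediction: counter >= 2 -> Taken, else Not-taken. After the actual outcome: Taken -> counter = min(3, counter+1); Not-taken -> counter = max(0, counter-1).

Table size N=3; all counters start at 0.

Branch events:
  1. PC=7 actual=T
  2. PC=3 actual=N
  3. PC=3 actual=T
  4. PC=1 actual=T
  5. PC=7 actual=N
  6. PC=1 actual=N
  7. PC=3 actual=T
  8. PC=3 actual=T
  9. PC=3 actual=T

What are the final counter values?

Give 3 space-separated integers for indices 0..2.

Answer: 3 0 0

Derivation:
Ev 1: PC=7 idx=1 pred=N actual=T -> ctr[1]=1
Ev 2: PC=3 idx=0 pred=N actual=N -> ctr[0]=0
Ev 3: PC=3 idx=0 pred=N actual=T -> ctr[0]=1
Ev 4: PC=1 idx=1 pred=N actual=T -> ctr[1]=2
Ev 5: PC=7 idx=1 pred=T actual=N -> ctr[1]=1
Ev 6: PC=1 idx=1 pred=N actual=N -> ctr[1]=0
Ev 7: PC=3 idx=0 pred=N actual=T -> ctr[0]=2
Ev 8: PC=3 idx=0 pred=T actual=T -> ctr[0]=3
Ev 9: PC=3 idx=0 pred=T actual=T -> ctr[0]=3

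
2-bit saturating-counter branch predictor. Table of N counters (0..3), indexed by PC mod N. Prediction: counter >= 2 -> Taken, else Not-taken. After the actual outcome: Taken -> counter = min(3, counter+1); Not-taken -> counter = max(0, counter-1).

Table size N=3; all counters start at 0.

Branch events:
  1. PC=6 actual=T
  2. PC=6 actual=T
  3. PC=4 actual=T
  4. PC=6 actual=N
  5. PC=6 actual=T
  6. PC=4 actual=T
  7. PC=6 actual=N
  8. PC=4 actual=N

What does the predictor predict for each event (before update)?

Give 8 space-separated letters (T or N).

Answer: N N N T N N T T

Derivation:
Ev 1: PC=6 idx=0 pred=N actual=T -> ctr[0]=1
Ev 2: PC=6 idx=0 pred=N actual=T -> ctr[0]=2
Ev 3: PC=4 idx=1 pred=N actual=T -> ctr[1]=1
Ev 4: PC=6 idx=0 pred=T actual=N -> ctr[0]=1
Ev 5: PC=6 idx=0 pred=N actual=T -> ctr[0]=2
Ev 6: PC=4 idx=1 pred=N actual=T -> ctr[1]=2
Ev 7: PC=6 idx=0 pred=T actual=N -> ctr[0]=1
Ev 8: PC=4 idx=1 pred=T actual=N -> ctr[1]=1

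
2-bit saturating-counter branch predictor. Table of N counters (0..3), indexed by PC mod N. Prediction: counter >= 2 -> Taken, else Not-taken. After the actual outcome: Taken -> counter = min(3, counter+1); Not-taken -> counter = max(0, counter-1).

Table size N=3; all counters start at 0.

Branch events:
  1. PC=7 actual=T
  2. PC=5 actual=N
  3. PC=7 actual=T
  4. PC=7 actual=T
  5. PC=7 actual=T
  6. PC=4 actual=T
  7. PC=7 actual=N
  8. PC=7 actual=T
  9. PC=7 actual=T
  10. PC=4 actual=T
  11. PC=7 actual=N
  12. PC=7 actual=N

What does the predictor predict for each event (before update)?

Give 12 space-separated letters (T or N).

Answer: N N N T T T T T T T T T

Derivation:
Ev 1: PC=7 idx=1 pred=N actual=T -> ctr[1]=1
Ev 2: PC=5 idx=2 pred=N actual=N -> ctr[2]=0
Ev 3: PC=7 idx=1 pred=N actual=T -> ctr[1]=2
Ev 4: PC=7 idx=1 pred=T actual=T -> ctr[1]=3
Ev 5: PC=7 idx=1 pred=T actual=T -> ctr[1]=3
Ev 6: PC=4 idx=1 pred=T actual=T -> ctr[1]=3
Ev 7: PC=7 idx=1 pred=T actual=N -> ctr[1]=2
Ev 8: PC=7 idx=1 pred=T actual=T -> ctr[1]=3
Ev 9: PC=7 idx=1 pred=T actual=T -> ctr[1]=3
Ev 10: PC=4 idx=1 pred=T actual=T -> ctr[1]=3
Ev 11: PC=7 idx=1 pred=T actual=N -> ctr[1]=2
Ev 12: PC=7 idx=1 pred=T actual=N -> ctr[1]=1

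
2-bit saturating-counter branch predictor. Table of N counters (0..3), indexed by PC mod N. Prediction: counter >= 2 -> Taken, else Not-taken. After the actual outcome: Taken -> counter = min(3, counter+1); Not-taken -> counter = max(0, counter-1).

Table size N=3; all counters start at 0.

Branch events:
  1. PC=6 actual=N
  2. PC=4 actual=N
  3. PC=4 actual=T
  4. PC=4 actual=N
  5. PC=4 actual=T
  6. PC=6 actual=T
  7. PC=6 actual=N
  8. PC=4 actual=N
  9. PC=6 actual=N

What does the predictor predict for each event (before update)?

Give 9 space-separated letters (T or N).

Ev 1: PC=6 idx=0 pred=N actual=N -> ctr[0]=0
Ev 2: PC=4 idx=1 pred=N actual=N -> ctr[1]=0
Ev 3: PC=4 idx=1 pred=N actual=T -> ctr[1]=1
Ev 4: PC=4 idx=1 pred=N actual=N -> ctr[1]=0
Ev 5: PC=4 idx=1 pred=N actual=T -> ctr[1]=1
Ev 6: PC=6 idx=0 pred=N actual=T -> ctr[0]=1
Ev 7: PC=6 idx=0 pred=N actual=N -> ctr[0]=0
Ev 8: PC=4 idx=1 pred=N actual=N -> ctr[1]=0
Ev 9: PC=6 idx=0 pred=N actual=N -> ctr[0]=0

Answer: N N N N N N N N N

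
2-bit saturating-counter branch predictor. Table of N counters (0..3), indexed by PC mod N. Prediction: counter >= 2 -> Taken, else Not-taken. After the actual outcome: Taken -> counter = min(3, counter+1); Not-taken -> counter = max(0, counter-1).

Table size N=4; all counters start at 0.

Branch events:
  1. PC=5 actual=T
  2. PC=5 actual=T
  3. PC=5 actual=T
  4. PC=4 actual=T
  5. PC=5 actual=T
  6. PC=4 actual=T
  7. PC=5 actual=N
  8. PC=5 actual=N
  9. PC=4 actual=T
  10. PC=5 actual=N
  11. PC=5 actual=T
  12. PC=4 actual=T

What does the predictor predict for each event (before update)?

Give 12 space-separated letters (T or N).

Answer: N N T N T N T T T N N T

Derivation:
Ev 1: PC=5 idx=1 pred=N actual=T -> ctr[1]=1
Ev 2: PC=5 idx=1 pred=N actual=T -> ctr[1]=2
Ev 3: PC=5 idx=1 pred=T actual=T -> ctr[1]=3
Ev 4: PC=4 idx=0 pred=N actual=T -> ctr[0]=1
Ev 5: PC=5 idx=1 pred=T actual=T -> ctr[1]=3
Ev 6: PC=4 idx=0 pred=N actual=T -> ctr[0]=2
Ev 7: PC=5 idx=1 pred=T actual=N -> ctr[1]=2
Ev 8: PC=5 idx=1 pred=T actual=N -> ctr[1]=1
Ev 9: PC=4 idx=0 pred=T actual=T -> ctr[0]=3
Ev 10: PC=5 idx=1 pred=N actual=N -> ctr[1]=0
Ev 11: PC=5 idx=1 pred=N actual=T -> ctr[1]=1
Ev 12: PC=4 idx=0 pred=T actual=T -> ctr[0]=3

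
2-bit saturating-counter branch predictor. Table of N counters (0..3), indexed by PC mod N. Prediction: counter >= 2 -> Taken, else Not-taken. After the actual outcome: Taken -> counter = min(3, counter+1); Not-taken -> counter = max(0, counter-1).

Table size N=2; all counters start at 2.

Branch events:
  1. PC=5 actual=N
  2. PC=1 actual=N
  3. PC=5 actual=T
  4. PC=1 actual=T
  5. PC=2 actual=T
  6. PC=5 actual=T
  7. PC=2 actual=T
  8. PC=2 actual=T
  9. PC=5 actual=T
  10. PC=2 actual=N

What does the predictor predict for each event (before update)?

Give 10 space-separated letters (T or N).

Answer: T N N N T T T T T T

Derivation:
Ev 1: PC=5 idx=1 pred=T actual=N -> ctr[1]=1
Ev 2: PC=1 idx=1 pred=N actual=N -> ctr[1]=0
Ev 3: PC=5 idx=1 pred=N actual=T -> ctr[1]=1
Ev 4: PC=1 idx=1 pred=N actual=T -> ctr[1]=2
Ev 5: PC=2 idx=0 pred=T actual=T -> ctr[0]=3
Ev 6: PC=5 idx=1 pred=T actual=T -> ctr[1]=3
Ev 7: PC=2 idx=0 pred=T actual=T -> ctr[0]=3
Ev 8: PC=2 idx=0 pred=T actual=T -> ctr[0]=3
Ev 9: PC=5 idx=1 pred=T actual=T -> ctr[1]=3
Ev 10: PC=2 idx=0 pred=T actual=N -> ctr[0]=2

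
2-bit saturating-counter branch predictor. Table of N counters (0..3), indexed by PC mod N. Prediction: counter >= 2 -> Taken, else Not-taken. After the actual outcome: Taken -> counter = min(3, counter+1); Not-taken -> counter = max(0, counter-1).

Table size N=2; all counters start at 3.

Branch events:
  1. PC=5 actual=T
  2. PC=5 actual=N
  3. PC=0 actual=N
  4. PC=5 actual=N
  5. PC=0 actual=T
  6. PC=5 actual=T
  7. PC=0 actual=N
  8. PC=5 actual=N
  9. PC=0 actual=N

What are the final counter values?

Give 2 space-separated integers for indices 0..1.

Answer: 1 1

Derivation:
Ev 1: PC=5 idx=1 pred=T actual=T -> ctr[1]=3
Ev 2: PC=5 idx=1 pred=T actual=N -> ctr[1]=2
Ev 3: PC=0 idx=0 pred=T actual=N -> ctr[0]=2
Ev 4: PC=5 idx=1 pred=T actual=N -> ctr[1]=1
Ev 5: PC=0 idx=0 pred=T actual=T -> ctr[0]=3
Ev 6: PC=5 idx=1 pred=N actual=T -> ctr[1]=2
Ev 7: PC=0 idx=0 pred=T actual=N -> ctr[0]=2
Ev 8: PC=5 idx=1 pred=T actual=N -> ctr[1]=1
Ev 9: PC=0 idx=0 pred=T actual=N -> ctr[0]=1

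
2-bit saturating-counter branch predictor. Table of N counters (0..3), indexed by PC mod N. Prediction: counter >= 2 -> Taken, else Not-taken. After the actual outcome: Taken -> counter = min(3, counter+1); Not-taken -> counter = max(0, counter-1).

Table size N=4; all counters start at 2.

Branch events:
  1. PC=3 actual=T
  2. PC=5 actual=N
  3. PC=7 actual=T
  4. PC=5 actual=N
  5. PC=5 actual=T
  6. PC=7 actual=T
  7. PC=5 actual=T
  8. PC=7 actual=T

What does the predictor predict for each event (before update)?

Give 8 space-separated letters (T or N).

Ev 1: PC=3 idx=3 pred=T actual=T -> ctr[3]=3
Ev 2: PC=5 idx=1 pred=T actual=N -> ctr[1]=1
Ev 3: PC=7 idx=3 pred=T actual=T -> ctr[3]=3
Ev 4: PC=5 idx=1 pred=N actual=N -> ctr[1]=0
Ev 5: PC=5 idx=1 pred=N actual=T -> ctr[1]=1
Ev 6: PC=7 idx=3 pred=T actual=T -> ctr[3]=3
Ev 7: PC=5 idx=1 pred=N actual=T -> ctr[1]=2
Ev 8: PC=7 idx=3 pred=T actual=T -> ctr[3]=3

Answer: T T T N N T N T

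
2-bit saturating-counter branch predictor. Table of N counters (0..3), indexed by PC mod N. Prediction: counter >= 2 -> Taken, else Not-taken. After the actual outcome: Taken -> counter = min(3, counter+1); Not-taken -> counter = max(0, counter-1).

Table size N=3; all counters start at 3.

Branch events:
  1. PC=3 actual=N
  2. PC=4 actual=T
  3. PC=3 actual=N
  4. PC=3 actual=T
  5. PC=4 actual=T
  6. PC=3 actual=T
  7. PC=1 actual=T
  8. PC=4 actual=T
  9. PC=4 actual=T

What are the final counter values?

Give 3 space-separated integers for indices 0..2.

Ev 1: PC=3 idx=0 pred=T actual=N -> ctr[0]=2
Ev 2: PC=4 idx=1 pred=T actual=T -> ctr[1]=3
Ev 3: PC=3 idx=0 pred=T actual=N -> ctr[0]=1
Ev 4: PC=3 idx=0 pred=N actual=T -> ctr[0]=2
Ev 5: PC=4 idx=1 pred=T actual=T -> ctr[1]=3
Ev 6: PC=3 idx=0 pred=T actual=T -> ctr[0]=3
Ev 7: PC=1 idx=1 pred=T actual=T -> ctr[1]=3
Ev 8: PC=4 idx=1 pred=T actual=T -> ctr[1]=3
Ev 9: PC=4 idx=1 pred=T actual=T -> ctr[1]=3

Answer: 3 3 3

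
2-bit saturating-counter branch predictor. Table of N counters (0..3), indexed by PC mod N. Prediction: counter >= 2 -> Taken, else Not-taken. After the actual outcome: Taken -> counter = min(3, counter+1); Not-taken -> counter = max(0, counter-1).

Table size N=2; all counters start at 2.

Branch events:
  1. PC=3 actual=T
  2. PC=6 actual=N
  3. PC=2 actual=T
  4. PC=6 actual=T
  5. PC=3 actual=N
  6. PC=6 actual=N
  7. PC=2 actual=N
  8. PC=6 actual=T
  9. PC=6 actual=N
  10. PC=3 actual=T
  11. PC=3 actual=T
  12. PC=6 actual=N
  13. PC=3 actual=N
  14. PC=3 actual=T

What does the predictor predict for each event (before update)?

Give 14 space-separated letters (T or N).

Ev 1: PC=3 idx=1 pred=T actual=T -> ctr[1]=3
Ev 2: PC=6 idx=0 pred=T actual=N -> ctr[0]=1
Ev 3: PC=2 idx=0 pred=N actual=T -> ctr[0]=2
Ev 4: PC=6 idx=0 pred=T actual=T -> ctr[0]=3
Ev 5: PC=3 idx=1 pred=T actual=N -> ctr[1]=2
Ev 6: PC=6 idx=0 pred=T actual=N -> ctr[0]=2
Ev 7: PC=2 idx=0 pred=T actual=N -> ctr[0]=1
Ev 8: PC=6 idx=0 pred=N actual=T -> ctr[0]=2
Ev 9: PC=6 idx=0 pred=T actual=N -> ctr[0]=1
Ev 10: PC=3 idx=1 pred=T actual=T -> ctr[1]=3
Ev 11: PC=3 idx=1 pred=T actual=T -> ctr[1]=3
Ev 12: PC=6 idx=0 pred=N actual=N -> ctr[0]=0
Ev 13: PC=3 idx=1 pred=T actual=N -> ctr[1]=2
Ev 14: PC=3 idx=1 pred=T actual=T -> ctr[1]=3

Answer: T T N T T T T N T T T N T T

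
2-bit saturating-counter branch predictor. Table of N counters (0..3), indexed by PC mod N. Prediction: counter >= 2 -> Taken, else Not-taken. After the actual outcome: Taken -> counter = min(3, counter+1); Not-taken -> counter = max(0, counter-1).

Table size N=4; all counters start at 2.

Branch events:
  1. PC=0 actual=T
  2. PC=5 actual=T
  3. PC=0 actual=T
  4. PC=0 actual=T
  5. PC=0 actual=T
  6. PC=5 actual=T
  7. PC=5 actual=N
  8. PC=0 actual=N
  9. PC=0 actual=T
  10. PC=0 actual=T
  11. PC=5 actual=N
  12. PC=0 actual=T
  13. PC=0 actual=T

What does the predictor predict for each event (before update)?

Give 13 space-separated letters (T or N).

Ev 1: PC=0 idx=0 pred=T actual=T -> ctr[0]=3
Ev 2: PC=5 idx=1 pred=T actual=T -> ctr[1]=3
Ev 3: PC=0 idx=0 pred=T actual=T -> ctr[0]=3
Ev 4: PC=0 idx=0 pred=T actual=T -> ctr[0]=3
Ev 5: PC=0 idx=0 pred=T actual=T -> ctr[0]=3
Ev 6: PC=5 idx=1 pred=T actual=T -> ctr[1]=3
Ev 7: PC=5 idx=1 pred=T actual=N -> ctr[1]=2
Ev 8: PC=0 idx=0 pred=T actual=N -> ctr[0]=2
Ev 9: PC=0 idx=0 pred=T actual=T -> ctr[0]=3
Ev 10: PC=0 idx=0 pred=T actual=T -> ctr[0]=3
Ev 11: PC=5 idx=1 pred=T actual=N -> ctr[1]=1
Ev 12: PC=0 idx=0 pred=T actual=T -> ctr[0]=3
Ev 13: PC=0 idx=0 pred=T actual=T -> ctr[0]=3

Answer: T T T T T T T T T T T T T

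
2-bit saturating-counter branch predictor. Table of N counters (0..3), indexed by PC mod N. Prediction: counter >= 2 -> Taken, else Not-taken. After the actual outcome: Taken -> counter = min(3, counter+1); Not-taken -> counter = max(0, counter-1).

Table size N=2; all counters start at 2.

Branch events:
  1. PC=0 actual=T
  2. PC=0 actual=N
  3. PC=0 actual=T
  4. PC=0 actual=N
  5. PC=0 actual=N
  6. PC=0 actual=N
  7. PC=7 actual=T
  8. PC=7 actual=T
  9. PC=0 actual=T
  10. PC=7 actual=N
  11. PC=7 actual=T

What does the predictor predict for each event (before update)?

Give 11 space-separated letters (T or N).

Answer: T T T T T N T T N T T

Derivation:
Ev 1: PC=0 idx=0 pred=T actual=T -> ctr[0]=3
Ev 2: PC=0 idx=0 pred=T actual=N -> ctr[0]=2
Ev 3: PC=0 idx=0 pred=T actual=T -> ctr[0]=3
Ev 4: PC=0 idx=0 pred=T actual=N -> ctr[0]=2
Ev 5: PC=0 idx=0 pred=T actual=N -> ctr[0]=1
Ev 6: PC=0 idx=0 pred=N actual=N -> ctr[0]=0
Ev 7: PC=7 idx=1 pred=T actual=T -> ctr[1]=3
Ev 8: PC=7 idx=1 pred=T actual=T -> ctr[1]=3
Ev 9: PC=0 idx=0 pred=N actual=T -> ctr[0]=1
Ev 10: PC=7 idx=1 pred=T actual=N -> ctr[1]=2
Ev 11: PC=7 idx=1 pred=T actual=T -> ctr[1]=3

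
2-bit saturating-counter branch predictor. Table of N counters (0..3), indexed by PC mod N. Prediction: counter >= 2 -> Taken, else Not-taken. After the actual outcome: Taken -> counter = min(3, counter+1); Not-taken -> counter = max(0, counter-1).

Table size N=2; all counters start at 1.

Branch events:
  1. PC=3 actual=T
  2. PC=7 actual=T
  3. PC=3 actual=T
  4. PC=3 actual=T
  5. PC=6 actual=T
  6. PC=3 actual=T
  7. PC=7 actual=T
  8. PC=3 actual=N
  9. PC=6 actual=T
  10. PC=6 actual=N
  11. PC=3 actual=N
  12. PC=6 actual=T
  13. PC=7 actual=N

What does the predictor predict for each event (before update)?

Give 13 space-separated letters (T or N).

Ev 1: PC=3 idx=1 pred=N actual=T -> ctr[1]=2
Ev 2: PC=7 idx=1 pred=T actual=T -> ctr[1]=3
Ev 3: PC=3 idx=1 pred=T actual=T -> ctr[1]=3
Ev 4: PC=3 idx=1 pred=T actual=T -> ctr[1]=3
Ev 5: PC=6 idx=0 pred=N actual=T -> ctr[0]=2
Ev 6: PC=3 idx=1 pred=T actual=T -> ctr[1]=3
Ev 7: PC=7 idx=1 pred=T actual=T -> ctr[1]=3
Ev 8: PC=3 idx=1 pred=T actual=N -> ctr[1]=2
Ev 9: PC=6 idx=0 pred=T actual=T -> ctr[0]=3
Ev 10: PC=6 idx=0 pred=T actual=N -> ctr[0]=2
Ev 11: PC=3 idx=1 pred=T actual=N -> ctr[1]=1
Ev 12: PC=6 idx=0 pred=T actual=T -> ctr[0]=3
Ev 13: PC=7 idx=1 pred=N actual=N -> ctr[1]=0

Answer: N T T T N T T T T T T T N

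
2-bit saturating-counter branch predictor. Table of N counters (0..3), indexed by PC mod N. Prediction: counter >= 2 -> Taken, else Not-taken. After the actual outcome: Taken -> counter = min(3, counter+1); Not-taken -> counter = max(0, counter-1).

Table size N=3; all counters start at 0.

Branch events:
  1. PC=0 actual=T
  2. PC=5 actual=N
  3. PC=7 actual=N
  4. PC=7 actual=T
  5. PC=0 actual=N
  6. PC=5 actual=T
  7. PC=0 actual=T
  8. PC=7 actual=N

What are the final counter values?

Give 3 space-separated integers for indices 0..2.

Answer: 1 0 1

Derivation:
Ev 1: PC=0 idx=0 pred=N actual=T -> ctr[0]=1
Ev 2: PC=5 idx=2 pred=N actual=N -> ctr[2]=0
Ev 3: PC=7 idx=1 pred=N actual=N -> ctr[1]=0
Ev 4: PC=7 idx=1 pred=N actual=T -> ctr[1]=1
Ev 5: PC=0 idx=0 pred=N actual=N -> ctr[0]=0
Ev 6: PC=5 idx=2 pred=N actual=T -> ctr[2]=1
Ev 7: PC=0 idx=0 pred=N actual=T -> ctr[0]=1
Ev 8: PC=7 idx=1 pred=N actual=N -> ctr[1]=0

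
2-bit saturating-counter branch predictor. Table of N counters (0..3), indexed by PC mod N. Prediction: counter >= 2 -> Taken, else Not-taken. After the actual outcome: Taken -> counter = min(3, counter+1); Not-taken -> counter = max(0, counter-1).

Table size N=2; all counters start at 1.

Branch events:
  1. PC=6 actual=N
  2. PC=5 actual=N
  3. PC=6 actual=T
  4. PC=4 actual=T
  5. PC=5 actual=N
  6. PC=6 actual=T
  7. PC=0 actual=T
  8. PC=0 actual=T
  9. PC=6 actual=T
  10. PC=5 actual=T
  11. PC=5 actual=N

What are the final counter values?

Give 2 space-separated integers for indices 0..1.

Ev 1: PC=6 idx=0 pred=N actual=N -> ctr[0]=0
Ev 2: PC=5 idx=1 pred=N actual=N -> ctr[1]=0
Ev 3: PC=6 idx=0 pred=N actual=T -> ctr[0]=1
Ev 4: PC=4 idx=0 pred=N actual=T -> ctr[0]=2
Ev 5: PC=5 idx=1 pred=N actual=N -> ctr[1]=0
Ev 6: PC=6 idx=0 pred=T actual=T -> ctr[0]=3
Ev 7: PC=0 idx=0 pred=T actual=T -> ctr[0]=3
Ev 8: PC=0 idx=0 pred=T actual=T -> ctr[0]=3
Ev 9: PC=6 idx=0 pred=T actual=T -> ctr[0]=3
Ev 10: PC=5 idx=1 pred=N actual=T -> ctr[1]=1
Ev 11: PC=5 idx=1 pred=N actual=N -> ctr[1]=0

Answer: 3 0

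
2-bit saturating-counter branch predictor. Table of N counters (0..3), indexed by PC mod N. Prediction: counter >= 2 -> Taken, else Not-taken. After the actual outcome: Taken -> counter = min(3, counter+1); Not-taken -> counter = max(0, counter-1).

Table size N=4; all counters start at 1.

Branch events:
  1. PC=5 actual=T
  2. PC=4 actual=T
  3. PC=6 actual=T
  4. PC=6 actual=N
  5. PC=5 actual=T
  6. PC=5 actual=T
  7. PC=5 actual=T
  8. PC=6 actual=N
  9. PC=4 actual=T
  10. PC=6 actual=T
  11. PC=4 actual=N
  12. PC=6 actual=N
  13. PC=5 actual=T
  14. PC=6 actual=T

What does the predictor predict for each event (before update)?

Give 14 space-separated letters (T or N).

Ev 1: PC=5 idx=1 pred=N actual=T -> ctr[1]=2
Ev 2: PC=4 idx=0 pred=N actual=T -> ctr[0]=2
Ev 3: PC=6 idx=2 pred=N actual=T -> ctr[2]=2
Ev 4: PC=6 idx=2 pred=T actual=N -> ctr[2]=1
Ev 5: PC=5 idx=1 pred=T actual=T -> ctr[1]=3
Ev 6: PC=5 idx=1 pred=T actual=T -> ctr[1]=3
Ev 7: PC=5 idx=1 pred=T actual=T -> ctr[1]=3
Ev 8: PC=6 idx=2 pred=N actual=N -> ctr[2]=0
Ev 9: PC=4 idx=0 pred=T actual=T -> ctr[0]=3
Ev 10: PC=6 idx=2 pred=N actual=T -> ctr[2]=1
Ev 11: PC=4 idx=0 pred=T actual=N -> ctr[0]=2
Ev 12: PC=6 idx=2 pred=N actual=N -> ctr[2]=0
Ev 13: PC=5 idx=1 pred=T actual=T -> ctr[1]=3
Ev 14: PC=6 idx=2 pred=N actual=T -> ctr[2]=1

Answer: N N N T T T T N T N T N T N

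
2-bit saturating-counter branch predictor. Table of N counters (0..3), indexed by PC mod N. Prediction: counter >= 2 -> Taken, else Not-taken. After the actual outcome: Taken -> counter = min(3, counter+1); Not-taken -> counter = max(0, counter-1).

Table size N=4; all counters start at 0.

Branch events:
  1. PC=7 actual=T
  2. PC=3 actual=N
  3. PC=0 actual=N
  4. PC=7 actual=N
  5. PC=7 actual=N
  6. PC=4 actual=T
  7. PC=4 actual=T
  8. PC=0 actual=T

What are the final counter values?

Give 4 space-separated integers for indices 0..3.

Answer: 3 0 0 0

Derivation:
Ev 1: PC=7 idx=3 pred=N actual=T -> ctr[3]=1
Ev 2: PC=3 idx=3 pred=N actual=N -> ctr[3]=0
Ev 3: PC=0 idx=0 pred=N actual=N -> ctr[0]=0
Ev 4: PC=7 idx=3 pred=N actual=N -> ctr[3]=0
Ev 5: PC=7 idx=3 pred=N actual=N -> ctr[3]=0
Ev 6: PC=4 idx=0 pred=N actual=T -> ctr[0]=1
Ev 7: PC=4 idx=0 pred=N actual=T -> ctr[0]=2
Ev 8: PC=0 idx=0 pred=T actual=T -> ctr[0]=3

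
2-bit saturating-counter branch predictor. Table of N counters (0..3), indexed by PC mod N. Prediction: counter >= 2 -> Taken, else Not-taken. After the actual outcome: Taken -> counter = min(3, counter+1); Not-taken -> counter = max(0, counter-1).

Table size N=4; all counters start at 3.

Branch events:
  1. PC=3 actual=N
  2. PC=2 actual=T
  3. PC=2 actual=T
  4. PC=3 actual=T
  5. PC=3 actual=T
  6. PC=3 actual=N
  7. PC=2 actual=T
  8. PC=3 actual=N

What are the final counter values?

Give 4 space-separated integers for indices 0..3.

Answer: 3 3 3 1

Derivation:
Ev 1: PC=3 idx=3 pred=T actual=N -> ctr[3]=2
Ev 2: PC=2 idx=2 pred=T actual=T -> ctr[2]=3
Ev 3: PC=2 idx=2 pred=T actual=T -> ctr[2]=3
Ev 4: PC=3 idx=3 pred=T actual=T -> ctr[3]=3
Ev 5: PC=3 idx=3 pred=T actual=T -> ctr[3]=3
Ev 6: PC=3 idx=3 pred=T actual=N -> ctr[3]=2
Ev 7: PC=2 idx=2 pred=T actual=T -> ctr[2]=3
Ev 8: PC=3 idx=3 pred=T actual=N -> ctr[3]=1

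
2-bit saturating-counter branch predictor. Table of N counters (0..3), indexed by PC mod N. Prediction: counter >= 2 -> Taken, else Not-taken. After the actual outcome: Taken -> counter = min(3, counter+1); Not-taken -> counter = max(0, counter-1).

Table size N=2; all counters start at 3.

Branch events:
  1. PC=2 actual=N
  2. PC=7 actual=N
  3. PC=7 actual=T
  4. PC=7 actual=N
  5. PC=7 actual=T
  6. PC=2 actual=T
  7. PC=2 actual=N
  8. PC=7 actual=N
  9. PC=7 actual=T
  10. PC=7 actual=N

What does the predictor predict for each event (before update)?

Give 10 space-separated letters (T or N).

Answer: T T T T T T T T T T

Derivation:
Ev 1: PC=2 idx=0 pred=T actual=N -> ctr[0]=2
Ev 2: PC=7 idx=1 pred=T actual=N -> ctr[1]=2
Ev 3: PC=7 idx=1 pred=T actual=T -> ctr[1]=3
Ev 4: PC=7 idx=1 pred=T actual=N -> ctr[1]=2
Ev 5: PC=7 idx=1 pred=T actual=T -> ctr[1]=3
Ev 6: PC=2 idx=0 pred=T actual=T -> ctr[0]=3
Ev 7: PC=2 idx=0 pred=T actual=N -> ctr[0]=2
Ev 8: PC=7 idx=1 pred=T actual=N -> ctr[1]=2
Ev 9: PC=7 idx=1 pred=T actual=T -> ctr[1]=3
Ev 10: PC=7 idx=1 pred=T actual=N -> ctr[1]=2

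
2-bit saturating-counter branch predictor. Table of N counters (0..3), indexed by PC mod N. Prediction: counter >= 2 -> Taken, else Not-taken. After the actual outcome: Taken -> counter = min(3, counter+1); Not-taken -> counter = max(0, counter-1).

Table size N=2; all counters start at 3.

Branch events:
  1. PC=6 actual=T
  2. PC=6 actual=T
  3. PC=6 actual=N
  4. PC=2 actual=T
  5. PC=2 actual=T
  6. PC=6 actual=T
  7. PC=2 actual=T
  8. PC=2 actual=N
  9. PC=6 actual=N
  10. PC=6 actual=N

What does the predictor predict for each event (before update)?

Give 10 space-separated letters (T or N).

Answer: T T T T T T T T T N

Derivation:
Ev 1: PC=6 idx=0 pred=T actual=T -> ctr[0]=3
Ev 2: PC=6 idx=0 pred=T actual=T -> ctr[0]=3
Ev 3: PC=6 idx=0 pred=T actual=N -> ctr[0]=2
Ev 4: PC=2 idx=0 pred=T actual=T -> ctr[0]=3
Ev 5: PC=2 idx=0 pred=T actual=T -> ctr[0]=3
Ev 6: PC=6 idx=0 pred=T actual=T -> ctr[0]=3
Ev 7: PC=2 idx=0 pred=T actual=T -> ctr[0]=3
Ev 8: PC=2 idx=0 pred=T actual=N -> ctr[0]=2
Ev 9: PC=6 idx=0 pred=T actual=N -> ctr[0]=1
Ev 10: PC=6 idx=0 pred=N actual=N -> ctr[0]=0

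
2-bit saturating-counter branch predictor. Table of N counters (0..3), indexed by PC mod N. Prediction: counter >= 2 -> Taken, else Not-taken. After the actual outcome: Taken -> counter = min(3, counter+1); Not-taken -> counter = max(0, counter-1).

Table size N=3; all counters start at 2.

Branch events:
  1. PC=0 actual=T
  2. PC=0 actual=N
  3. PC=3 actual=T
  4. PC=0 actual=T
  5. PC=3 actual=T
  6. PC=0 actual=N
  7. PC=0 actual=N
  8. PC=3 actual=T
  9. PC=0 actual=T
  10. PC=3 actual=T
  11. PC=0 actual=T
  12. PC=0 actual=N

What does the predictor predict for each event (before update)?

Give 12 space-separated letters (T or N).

Ev 1: PC=0 idx=0 pred=T actual=T -> ctr[0]=3
Ev 2: PC=0 idx=0 pred=T actual=N -> ctr[0]=2
Ev 3: PC=3 idx=0 pred=T actual=T -> ctr[0]=3
Ev 4: PC=0 idx=0 pred=T actual=T -> ctr[0]=3
Ev 5: PC=3 idx=0 pred=T actual=T -> ctr[0]=3
Ev 6: PC=0 idx=0 pred=T actual=N -> ctr[0]=2
Ev 7: PC=0 idx=0 pred=T actual=N -> ctr[0]=1
Ev 8: PC=3 idx=0 pred=N actual=T -> ctr[0]=2
Ev 9: PC=0 idx=0 pred=T actual=T -> ctr[0]=3
Ev 10: PC=3 idx=0 pred=T actual=T -> ctr[0]=3
Ev 11: PC=0 idx=0 pred=T actual=T -> ctr[0]=3
Ev 12: PC=0 idx=0 pred=T actual=N -> ctr[0]=2

Answer: T T T T T T T N T T T T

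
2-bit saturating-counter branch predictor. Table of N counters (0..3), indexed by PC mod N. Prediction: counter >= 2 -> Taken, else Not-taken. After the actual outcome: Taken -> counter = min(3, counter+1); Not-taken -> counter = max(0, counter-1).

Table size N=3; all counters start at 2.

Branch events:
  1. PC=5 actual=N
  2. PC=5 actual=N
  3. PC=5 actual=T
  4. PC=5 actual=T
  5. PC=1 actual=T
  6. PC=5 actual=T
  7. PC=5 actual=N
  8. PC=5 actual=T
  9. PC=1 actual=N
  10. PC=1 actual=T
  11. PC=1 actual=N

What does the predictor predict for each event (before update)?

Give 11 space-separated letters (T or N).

Answer: T N N N T T T T T T T

Derivation:
Ev 1: PC=5 idx=2 pred=T actual=N -> ctr[2]=1
Ev 2: PC=5 idx=2 pred=N actual=N -> ctr[2]=0
Ev 3: PC=5 idx=2 pred=N actual=T -> ctr[2]=1
Ev 4: PC=5 idx=2 pred=N actual=T -> ctr[2]=2
Ev 5: PC=1 idx=1 pred=T actual=T -> ctr[1]=3
Ev 6: PC=5 idx=2 pred=T actual=T -> ctr[2]=3
Ev 7: PC=5 idx=2 pred=T actual=N -> ctr[2]=2
Ev 8: PC=5 idx=2 pred=T actual=T -> ctr[2]=3
Ev 9: PC=1 idx=1 pred=T actual=N -> ctr[1]=2
Ev 10: PC=1 idx=1 pred=T actual=T -> ctr[1]=3
Ev 11: PC=1 idx=1 pred=T actual=N -> ctr[1]=2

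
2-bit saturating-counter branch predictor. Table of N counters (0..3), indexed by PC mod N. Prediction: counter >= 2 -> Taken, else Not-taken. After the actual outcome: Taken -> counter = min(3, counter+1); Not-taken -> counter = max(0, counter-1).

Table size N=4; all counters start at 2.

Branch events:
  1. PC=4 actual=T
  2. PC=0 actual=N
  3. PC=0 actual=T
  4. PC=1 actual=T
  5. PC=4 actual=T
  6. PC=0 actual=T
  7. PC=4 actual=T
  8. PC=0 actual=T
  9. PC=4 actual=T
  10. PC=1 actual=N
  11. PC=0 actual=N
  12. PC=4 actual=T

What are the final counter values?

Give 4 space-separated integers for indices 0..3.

Answer: 3 2 2 2

Derivation:
Ev 1: PC=4 idx=0 pred=T actual=T -> ctr[0]=3
Ev 2: PC=0 idx=0 pred=T actual=N -> ctr[0]=2
Ev 3: PC=0 idx=0 pred=T actual=T -> ctr[0]=3
Ev 4: PC=1 idx=1 pred=T actual=T -> ctr[1]=3
Ev 5: PC=4 idx=0 pred=T actual=T -> ctr[0]=3
Ev 6: PC=0 idx=0 pred=T actual=T -> ctr[0]=3
Ev 7: PC=4 idx=0 pred=T actual=T -> ctr[0]=3
Ev 8: PC=0 idx=0 pred=T actual=T -> ctr[0]=3
Ev 9: PC=4 idx=0 pred=T actual=T -> ctr[0]=3
Ev 10: PC=1 idx=1 pred=T actual=N -> ctr[1]=2
Ev 11: PC=0 idx=0 pred=T actual=N -> ctr[0]=2
Ev 12: PC=4 idx=0 pred=T actual=T -> ctr[0]=3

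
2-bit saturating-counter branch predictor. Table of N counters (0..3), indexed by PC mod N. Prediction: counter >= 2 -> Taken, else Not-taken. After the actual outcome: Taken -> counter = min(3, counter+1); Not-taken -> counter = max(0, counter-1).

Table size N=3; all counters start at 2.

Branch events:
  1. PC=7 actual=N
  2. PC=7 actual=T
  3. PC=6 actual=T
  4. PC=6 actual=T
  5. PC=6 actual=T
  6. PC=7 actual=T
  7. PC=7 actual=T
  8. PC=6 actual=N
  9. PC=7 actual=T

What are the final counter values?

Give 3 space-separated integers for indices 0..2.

Answer: 2 3 2

Derivation:
Ev 1: PC=7 idx=1 pred=T actual=N -> ctr[1]=1
Ev 2: PC=7 idx=1 pred=N actual=T -> ctr[1]=2
Ev 3: PC=6 idx=0 pred=T actual=T -> ctr[0]=3
Ev 4: PC=6 idx=0 pred=T actual=T -> ctr[0]=3
Ev 5: PC=6 idx=0 pred=T actual=T -> ctr[0]=3
Ev 6: PC=7 idx=1 pred=T actual=T -> ctr[1]=3
Ev 7: PC=7 idx=1 pred=T actual=T -> ctr[1]=3
Ev 8: PC=6 idx=0 pred=T actual=N -> ctr[0]=2
Ev 9: PC=7 idx=1 pred=T actual=T -> ctr[1]=3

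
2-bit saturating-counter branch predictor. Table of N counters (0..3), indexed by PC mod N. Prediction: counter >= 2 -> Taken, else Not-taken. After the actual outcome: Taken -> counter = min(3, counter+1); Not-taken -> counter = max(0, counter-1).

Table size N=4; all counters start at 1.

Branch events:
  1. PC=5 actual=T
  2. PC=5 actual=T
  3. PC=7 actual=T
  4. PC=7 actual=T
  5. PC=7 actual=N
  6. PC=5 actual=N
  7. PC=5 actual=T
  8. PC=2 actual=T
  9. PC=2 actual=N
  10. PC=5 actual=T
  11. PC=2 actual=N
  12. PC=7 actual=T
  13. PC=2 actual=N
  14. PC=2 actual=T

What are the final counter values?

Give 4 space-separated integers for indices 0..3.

Answer: 1 3 1 3

Derivation:
Ev 1: PC=5 idx=1 pred=N actual=T -> ctr[1]=2
Ev 2: PC=5 idx=1 pred=T actual=T -> ctr[1]=3
Ev 3: PC=7 idx=3 pred=N actual=T -> ctr[3]=2
Ev 4: PC=7 idx=3 pred=T actual=T -> ctr[3]=3
Ev 5: PC=7 idx=3 pred=T actual=N -> ctr[3]=2
Ev 6: PC=5 idx=1 pred=T actual=N -> ctr[1]=2
Ev 7: PC=5 idx=1 pred=T actual=T -> ctr[1]=3
Ev 8: PC=2 idx=2 pred=N actual=T -> ctr[2]=2
Ev 9: PC=2 idx=2 pred=T actual=N -> ctr[2]=1
Ev 10: PC=5 idx=1 pred=T actual=T -> ctr[1]=3
Ev 11: PC=2 idx=2 pred=N actual=N -> ctr[2]=0
Ev 12: PC=7 idx=3 pred=T actual=T -> ctr[3]=3
Ev 13: PC=2 idx=2 pred=N actual=N -> ctr[2]=0
Ev 14: PC=2 idx=2 pred=N actual=T -> ctr[2]=1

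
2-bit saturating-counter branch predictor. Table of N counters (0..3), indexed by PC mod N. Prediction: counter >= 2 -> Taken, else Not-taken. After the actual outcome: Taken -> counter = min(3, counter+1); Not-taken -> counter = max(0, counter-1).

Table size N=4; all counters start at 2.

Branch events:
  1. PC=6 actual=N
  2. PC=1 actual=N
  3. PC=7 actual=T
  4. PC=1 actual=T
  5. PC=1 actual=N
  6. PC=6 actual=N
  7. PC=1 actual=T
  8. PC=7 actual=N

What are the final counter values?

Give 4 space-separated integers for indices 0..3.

Answer: 2 2 0 2

Derivation:
Ev 1: PC=6 idx=2 pred=T actual=N -> ctr[2]=1
Ev 2: PC=1 idx=1 pred=T actual=N -> ctr[1]=1
Ev 3: PC=7 idx=3 pred=T actual=T -> ctr[3]=3
Ev 4: PC=1 idx=1 pred=N actual=T -> ctr[1]=2
Ev 5: PC=1 idx=1 pred=T actual=N -> ctr[1]=1
Ev 6: PC=6 idx=2 pred=N actual=N -> ctr[2]=0
Ev 7: PC=1 idx=1 pred=N actual=T -> ctr[1]=2
Ev 8: PC=7 idx=3 pred=T actual=N -> ctr[3]=2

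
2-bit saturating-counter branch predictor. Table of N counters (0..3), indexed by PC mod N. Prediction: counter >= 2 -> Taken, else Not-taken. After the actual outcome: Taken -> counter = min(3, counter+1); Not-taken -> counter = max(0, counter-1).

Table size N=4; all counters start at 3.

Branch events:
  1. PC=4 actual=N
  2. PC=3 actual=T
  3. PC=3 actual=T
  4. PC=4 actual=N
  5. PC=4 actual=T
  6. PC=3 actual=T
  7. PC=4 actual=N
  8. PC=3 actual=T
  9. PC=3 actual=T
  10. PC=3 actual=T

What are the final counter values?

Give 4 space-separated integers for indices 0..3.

Answer: 1 3 3 3

Derivation:
Ev 1: PC=4 idx=0 pred=T actual=N -> ctr[0]=2
Ev 2: PC=3 idx=3 pred=T actual=T -> ctr[3]=3
Ev 3: PC=3 idx=3 pred=T actual=T -> ctr[3]=3
Ev 4: PC=4 idx=0 pred=T actual=N -> ctr[0]=1
Ev 5: PC=4 idx=0 pred=N actual=T -> ctr[0]=2
Ev 6: PC=3 idx=3 pred=T actual=T -> ctr[3]=3
Ev 7: PC=4 idx=0 pred=T actual=N -> ctr[0]=1
Ev 8: PC=3 idx=3 pred=T actual=T -> ctr[3]=3
Ev 9: PC=3 idx=3 pred=T actual=T -> ctr[3]=3
Ev 10: PC=3 idx=3 pred=T actual=T -> ctr[3]=3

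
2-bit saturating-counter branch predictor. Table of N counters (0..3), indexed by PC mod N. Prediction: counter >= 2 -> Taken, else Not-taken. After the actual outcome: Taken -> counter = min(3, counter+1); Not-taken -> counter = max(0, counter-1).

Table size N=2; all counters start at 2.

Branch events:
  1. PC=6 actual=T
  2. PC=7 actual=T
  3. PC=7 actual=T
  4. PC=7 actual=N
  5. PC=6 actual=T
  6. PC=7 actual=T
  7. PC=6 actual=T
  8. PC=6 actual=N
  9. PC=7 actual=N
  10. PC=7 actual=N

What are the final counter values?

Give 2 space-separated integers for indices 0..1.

Answer: 2 1

Derivation:
Ev 1: PC=6 idx=0 pred=T actual=T -> ctr[0]=3
Ev 2: PC=7 idx=1 pred=T actual=T -> ctr[1]=3
Ev 3: PC=7 idx=1 pred=T actual=T -> ctr[1]=3
Ev 4: PC=7 idx=1 pred=T actual=N -> ctr[1]=2
Ev 5: PC=6 idx=0 pred=T actual=T -> ctr[0]=3
Ev 6: PC=7 idx=1 pred=T actual=T -> ctr[1]=3
Ev 7: PC=6 idx=0 pred=T actual=T -> ctr[0]=3
Ev 8: PC=6 idx=0 pred=T actual=N -> ctr[0]=2
Ev 9: PC=7 idx=1 pred=T actual=N -> ctr[1]=2
Ev 10: PC=7 idx=1 pred=T actual=N -> ctr[1]=1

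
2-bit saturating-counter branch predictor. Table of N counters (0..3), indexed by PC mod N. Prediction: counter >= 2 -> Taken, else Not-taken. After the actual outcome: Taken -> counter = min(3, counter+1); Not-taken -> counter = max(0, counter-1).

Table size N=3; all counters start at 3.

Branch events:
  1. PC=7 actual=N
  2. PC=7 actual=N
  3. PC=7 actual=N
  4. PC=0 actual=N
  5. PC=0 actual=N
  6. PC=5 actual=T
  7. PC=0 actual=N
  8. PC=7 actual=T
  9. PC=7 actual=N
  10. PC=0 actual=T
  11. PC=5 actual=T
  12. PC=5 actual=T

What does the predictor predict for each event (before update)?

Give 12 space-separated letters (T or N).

Ev 1: PC=7 idx=1 pred=T actual=N -> ctr[1]=2
Ev 2: PC=7 idx=1 pred=T actual=N -> ctr[1]=1
Ev 3: PC=7 idx=1 pred=N actual=N -> ctr[1]=0
Ev 4: PC=0 idx=0 pred=T actual=N -> ctr[0]=2
Ev 5: PC=0 idx=0 pred=T actual=N -> ctr[0]=1
Ev 6: PC=5 idx=2 pred=T actual=T -> ctr[2]=3
Ev 7: PC=0 idx=0 pred=N actual=N -> ctr[0]=0
Ev 8: PC=7 idx=1 pred=N actual=T -> ctr[1]=1
Ev 9: PC=7 idx=1 pred=N actual=N -> ctr[1]=0
Ev 10: PC=0 idx=0 pred=N actual=T -> ctr[0]=1
Ev 11: PC=5 idx=2 pred=T actual=T -> ctr[2]=3
Ev 12: PC=5 idx=2 pred=T actual=T -> ctr[2]=3

Answer: T T N T T T N N N N T T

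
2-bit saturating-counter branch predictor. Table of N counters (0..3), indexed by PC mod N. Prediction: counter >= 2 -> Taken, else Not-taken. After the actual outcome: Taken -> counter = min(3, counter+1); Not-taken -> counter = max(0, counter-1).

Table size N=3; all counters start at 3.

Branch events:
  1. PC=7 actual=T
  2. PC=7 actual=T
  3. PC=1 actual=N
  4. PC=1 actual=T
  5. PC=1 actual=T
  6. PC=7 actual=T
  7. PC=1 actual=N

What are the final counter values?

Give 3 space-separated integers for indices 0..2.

Ev 1: PC=7 idx=1 pred=T actual=T -> ctr[1]=3
Ev 2: PC=7 idx=1 pred=T actual=T -> ctr[1]=3
Ev 3: PC=1 idx=1 pred=T actual=N -> ctr[1]=2
Ev 4: PC=1 idx=1 pred=T actual=T -> ctr[1]=3
Ev 5: PC=1 idx=1 pred=T actual=T -> ctr[1]=3
Ev 6: PC=7 idx=1 pred=T actual=T -> ctr[1]=3
Ev 7: PC=1 idx=1 pred=T actual=N -> ctr[1]=2

Answer: 3 2 3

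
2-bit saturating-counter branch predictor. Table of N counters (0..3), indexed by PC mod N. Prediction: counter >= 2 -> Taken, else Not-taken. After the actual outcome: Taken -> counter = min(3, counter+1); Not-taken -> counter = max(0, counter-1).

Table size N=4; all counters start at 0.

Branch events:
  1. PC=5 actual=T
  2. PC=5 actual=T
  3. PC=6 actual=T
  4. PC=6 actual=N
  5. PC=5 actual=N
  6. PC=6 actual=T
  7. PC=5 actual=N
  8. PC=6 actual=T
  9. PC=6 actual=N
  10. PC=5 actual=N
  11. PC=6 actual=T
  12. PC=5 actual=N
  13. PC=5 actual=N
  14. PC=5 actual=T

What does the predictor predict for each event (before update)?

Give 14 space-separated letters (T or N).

Ev 1: PC=5 idx=1 pred=N actual=T -> ctr[1]=1
Ev 2: PC=5 idx=1 pred=N actual=T -> ctr[1]=2
Ev 3: PC=6 idx=2 pred=N actual=T -> ctr[2]=1
Ev 4: PC=6 idx=2 pred=N actual=N -> ctr[2]=0
Ev 5: PC=5 idx=1 pred=T actual=N -> ctr[1]=1
Ev 6: PC=6 idx=2 pred=N actual=T -> ctr[2]=1
Ev 7: PC=5 idx=1 pred=N actual=N -> ctr[1]=0
Ev 8: PC=6 idx=2 pred=N actual=T -> ctr[2]=2
Ev 9: PC=6 idx=2 pred=T actual=N -> ctr[2]=1
Ev 10: PC=5 idx=1 pred=N actual=N -> ctr[1]=0
Ev 11: PC=6 idx=2 pred=N actual=T -> ctr[2]=2
Ev 12: PC=5 idx=1 pred=N actual=N -> ctr[1]=0
Ev 13: PC=5 idx=1 pred=N actual=N -> ctr[1]=0
Ev 14: PC=5 idx=1 pred=N actual=T -> ctr[1]=1

Answer: N N N N T N N N T N N N N N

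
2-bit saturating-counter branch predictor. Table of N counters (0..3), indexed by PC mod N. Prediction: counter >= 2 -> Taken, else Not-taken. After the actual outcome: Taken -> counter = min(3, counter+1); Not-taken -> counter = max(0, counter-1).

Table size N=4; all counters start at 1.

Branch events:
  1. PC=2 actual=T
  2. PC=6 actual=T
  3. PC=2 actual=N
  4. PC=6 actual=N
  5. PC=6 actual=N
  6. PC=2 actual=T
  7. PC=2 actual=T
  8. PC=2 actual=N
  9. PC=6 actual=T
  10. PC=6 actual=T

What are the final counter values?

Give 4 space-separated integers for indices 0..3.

Ev 1: PC=2 idx=2 pred=N actual=T -> ctr[2]=2
Ev 2: PC=6 idx=2 pred=T actual=T -> ctr[2]=3
Ev 3: PC=2 idx=2 pred=T actual=N -> ctr[2]=2
Ev 4: PC=6 idx=2 pred=T actual=N -> ctr[2]=1
Ev 5: PC=6 idx=2 pred=N actual=N -> ctr[2]=0
Ev 6: PC=2 idx=2 pred=N actual=T -> ctr[2]=1
Ev 7: PC=2 idx=2 pred=N actual=T -> ctr[2]=2
Ev 8: PC=2 idx=2 pred=T actual=N -> ctr[2]=1
Ev 9: PC=6 idx=2 pred=N actual=T -> ctr[2]=2
Ev 10: PC=6 idx=2 pred=T actual=T -> ctr[2]=3

Answer: 1 1 3 1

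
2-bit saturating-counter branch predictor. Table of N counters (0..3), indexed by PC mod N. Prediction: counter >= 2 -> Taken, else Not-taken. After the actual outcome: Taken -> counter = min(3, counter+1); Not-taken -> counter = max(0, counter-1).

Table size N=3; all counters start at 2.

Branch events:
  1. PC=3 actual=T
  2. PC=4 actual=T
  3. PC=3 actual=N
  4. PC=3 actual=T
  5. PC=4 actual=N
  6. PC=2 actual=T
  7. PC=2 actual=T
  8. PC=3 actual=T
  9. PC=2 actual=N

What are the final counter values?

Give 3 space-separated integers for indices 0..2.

Ev 1: PC=3 idx=0 pred=T actual=T -> ctr[0]=3
Ev 2: PC=4 idx=1 pred=T actual=T -> ctr[1]=3
Ev 3: PC=3 idx=0 pred=T actual=N -> ctr[0]=2
Ev 4: PC=3 idx=0 pred=T actual=T -> ctr[0]=3
Ev 5: PC=4 idx=1 pred=T actual=N -> ctr[1]=2
Ev 6: PC=2 idx=2 pred=T actual=T -> ctr[2]=3
Ev 7: PC=2 idx=2 pred=T actual=T -> ctr[2]=3
Ev 8: PC=3 idx=0 pred=T actual=T -> ctr[0]=3
Ev 9: PC=2 idx=2 pred=T actual=N -> ctr[2]=2

Answer: 3 2 2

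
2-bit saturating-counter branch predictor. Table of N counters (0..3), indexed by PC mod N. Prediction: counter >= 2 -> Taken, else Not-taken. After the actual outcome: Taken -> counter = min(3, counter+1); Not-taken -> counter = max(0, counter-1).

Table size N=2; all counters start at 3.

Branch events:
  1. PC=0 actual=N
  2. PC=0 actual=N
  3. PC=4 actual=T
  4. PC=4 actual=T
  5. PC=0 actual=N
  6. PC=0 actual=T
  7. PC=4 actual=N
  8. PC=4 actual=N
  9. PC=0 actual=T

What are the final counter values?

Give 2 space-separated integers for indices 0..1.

Ev 1: PC=0 idx=0 pred=T actual=N -> ctr[0]=2
Ev 2: PC=0 idx=0 pred=T actual=N -> ctr[0]=1
Ev 3: PC=4 idx=0 pred=N actual=T -> ctr[0]=2
Ev 4: PC=4 idx=0 pred=T actual=T -> ctr[0]=3
Ev 5: PC=0 idx=0 pred=T actual=N -> ctr[0]=2
Ev 6: PC=0 idx=0 pred=T actual=T -> ctr[0]=3
Ev 7: PC=4 idx=0 pred=T actual=N -> ctr[0]=2
Ev 8: PC=4 idx=0 pred=T actual=N -> ctr[0]=1
Ev 9: PC=0 idx=0 pred=N actual=T -> ctr[0]=2

Answer: 2 3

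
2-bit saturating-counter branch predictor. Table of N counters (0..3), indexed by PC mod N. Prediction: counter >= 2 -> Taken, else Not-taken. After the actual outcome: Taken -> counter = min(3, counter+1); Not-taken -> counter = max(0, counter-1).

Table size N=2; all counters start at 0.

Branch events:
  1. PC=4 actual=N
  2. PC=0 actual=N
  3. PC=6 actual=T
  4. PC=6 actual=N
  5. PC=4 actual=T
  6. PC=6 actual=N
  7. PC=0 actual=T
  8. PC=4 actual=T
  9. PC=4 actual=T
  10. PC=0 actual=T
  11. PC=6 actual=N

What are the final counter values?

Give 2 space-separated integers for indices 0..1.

Answer: 2 0

Derivation:
Ev 1: PC=4 idx=0 pred=N actual=N -> ctr[0]=0
Ev 2: PC=0 idx=0 pred=N actual=N -> ctr[0]=0
Ev 3: PC=6 idx=0 pred=N actual=T -> ctr[0]=1
Ev 4: PC=6 idx=0 pred=N actual=N -> ctr[0]=0
Ev 5: PC=4 idx=0 pred=N actual=T -> ctr[0]=1
Ev 6: PC=6 idx=0 pred=N actual=N -> ctr[0]=0
Ev 7: PC=0 idx=0 pred=N actual=T -> ctr[0]=1
Ev 8: PC=4 idx=0 pred=N actual=T -> ctr[0]=2
Ev 9: PC=4 idx=0 pred=T actual=T -> ctr[0]=3
Ev 10: PC=0 idx=0 pred=T actual=T -> ctr[0]=3
Ev 11: PC=6 idx=0 pred=T actual=N -> ctr[0]=2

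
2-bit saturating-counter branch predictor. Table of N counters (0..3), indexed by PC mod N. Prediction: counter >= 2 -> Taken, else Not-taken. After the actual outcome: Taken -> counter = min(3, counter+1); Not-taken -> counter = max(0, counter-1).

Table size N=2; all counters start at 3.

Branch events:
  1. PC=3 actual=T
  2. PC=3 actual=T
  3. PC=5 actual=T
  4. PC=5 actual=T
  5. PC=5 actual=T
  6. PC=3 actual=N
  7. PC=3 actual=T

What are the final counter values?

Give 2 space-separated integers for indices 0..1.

Answer: 3 3

Derivation:
Ev 1: PC=3 idx=1 pred=T actual=T -> ctr[1]=3
Ev 2: PC=3 idx=1 pred=T actual=T -> ctr[1]=3
Ev 3: PC=5 idx=1 pred=T actual=T -> ctr[1]=3
Ev 4: PC=5 idx=1 pred=T actual=T -> ctr[1]=3
Ev 5: PC=5 idx=1 pred=T actual=T -> ctr[1]=3
Ev 6: PC=3 idx=1 pred=T actual=N -> ctr[1]=2
Ev 7: PC=3 idx=1 pred=T actual=T -> ctr[1]=3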